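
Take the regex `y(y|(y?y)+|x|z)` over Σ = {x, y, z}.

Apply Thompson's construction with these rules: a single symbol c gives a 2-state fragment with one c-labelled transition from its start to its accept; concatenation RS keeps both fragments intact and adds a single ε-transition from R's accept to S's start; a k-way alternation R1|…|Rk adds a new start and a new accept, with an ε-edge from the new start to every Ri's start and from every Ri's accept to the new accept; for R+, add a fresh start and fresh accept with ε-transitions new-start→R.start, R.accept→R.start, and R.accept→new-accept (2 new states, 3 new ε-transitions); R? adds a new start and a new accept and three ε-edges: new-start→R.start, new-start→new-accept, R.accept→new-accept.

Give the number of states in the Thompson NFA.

Per subexpression:
Each of the 6 symbol leaves contributes a 2-state fragment.
  y? → 4 states
  y?y → 6 states
  (y?y)+ → 8 states
  y|(y?y)+|x|z → 16 states
  y(y|(y?y)+|x|z) → 18 states

18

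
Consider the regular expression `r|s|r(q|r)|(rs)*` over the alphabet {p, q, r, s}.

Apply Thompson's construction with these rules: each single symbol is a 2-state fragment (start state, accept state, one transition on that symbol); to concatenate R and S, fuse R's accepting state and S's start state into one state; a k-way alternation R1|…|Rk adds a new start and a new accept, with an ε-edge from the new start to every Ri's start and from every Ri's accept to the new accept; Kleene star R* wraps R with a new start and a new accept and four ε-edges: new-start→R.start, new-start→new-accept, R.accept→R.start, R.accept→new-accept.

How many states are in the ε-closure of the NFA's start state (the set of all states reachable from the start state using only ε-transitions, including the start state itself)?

Work bottom-up. For each fragment F, track |ε-closure(F.start)| and whether F's accept lies in that closure (i.e. whether F accepts ε). A single-symbol fragment has closure size 1 and does not accept ε.
  q|r → C = 1 + 1 + 1 = 3 (the new accept is not ε-reachable since no branch accepts ε)
  r(q|r) → same as the first factor's closure: C = 1
  rs → same as the first factor's closure: C = 1
  (rs)* → new start has ε-edges to the inner start and to the new accept, so C = 2 + 1 = 3
  r|s|r(q|r)|(rs)* → C = 1 (new start) + (1 + 1 + 1 + 3) + 1 (new accept, since some branch ε-reaches its own accept) = 8

8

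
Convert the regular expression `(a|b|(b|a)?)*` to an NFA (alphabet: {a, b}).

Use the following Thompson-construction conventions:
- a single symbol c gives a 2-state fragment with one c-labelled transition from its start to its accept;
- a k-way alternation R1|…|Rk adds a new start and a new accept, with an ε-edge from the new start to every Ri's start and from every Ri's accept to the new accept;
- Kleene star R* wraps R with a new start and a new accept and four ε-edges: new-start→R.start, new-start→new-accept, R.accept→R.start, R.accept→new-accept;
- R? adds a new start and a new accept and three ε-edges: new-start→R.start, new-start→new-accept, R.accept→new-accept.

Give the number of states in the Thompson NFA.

Building bottom-up:
Each of the 4 symbol leaves contributes a 2-state fragment.
  b|a = 6 states
  (b|a)? = 8 states
  a|b|(b|a)? = 14 states
  (a|b|(b|a)?)* = 16 states

16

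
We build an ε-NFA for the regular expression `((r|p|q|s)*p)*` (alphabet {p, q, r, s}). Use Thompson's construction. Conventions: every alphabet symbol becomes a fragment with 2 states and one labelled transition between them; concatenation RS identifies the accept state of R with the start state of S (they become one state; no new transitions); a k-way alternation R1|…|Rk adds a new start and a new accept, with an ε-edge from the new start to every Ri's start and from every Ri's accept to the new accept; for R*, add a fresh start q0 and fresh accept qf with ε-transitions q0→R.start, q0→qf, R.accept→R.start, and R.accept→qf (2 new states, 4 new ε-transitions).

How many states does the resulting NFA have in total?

15

Bottom-up over the parse tree:
Each of the 5 symbol leaves contributes a 2-state fragment.
  r|p|q|s : 10 states
  (r|p|q|s)* : 12 states
  (r|p|q|s)*p : 13 states
  ((r|p|q|s)*p)* : 15 states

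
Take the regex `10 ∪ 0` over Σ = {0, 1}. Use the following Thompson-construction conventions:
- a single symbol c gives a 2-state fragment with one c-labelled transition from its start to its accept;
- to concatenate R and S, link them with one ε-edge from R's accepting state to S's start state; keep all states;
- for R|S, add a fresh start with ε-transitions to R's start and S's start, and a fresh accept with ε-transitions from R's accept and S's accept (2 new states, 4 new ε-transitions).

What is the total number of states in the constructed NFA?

Bottom-up over the parse tree:
Each of the 3 symbol leaves contributes a 2-state fragment.
  10 → 4 states
  10 ∪ 0 → 8 states

8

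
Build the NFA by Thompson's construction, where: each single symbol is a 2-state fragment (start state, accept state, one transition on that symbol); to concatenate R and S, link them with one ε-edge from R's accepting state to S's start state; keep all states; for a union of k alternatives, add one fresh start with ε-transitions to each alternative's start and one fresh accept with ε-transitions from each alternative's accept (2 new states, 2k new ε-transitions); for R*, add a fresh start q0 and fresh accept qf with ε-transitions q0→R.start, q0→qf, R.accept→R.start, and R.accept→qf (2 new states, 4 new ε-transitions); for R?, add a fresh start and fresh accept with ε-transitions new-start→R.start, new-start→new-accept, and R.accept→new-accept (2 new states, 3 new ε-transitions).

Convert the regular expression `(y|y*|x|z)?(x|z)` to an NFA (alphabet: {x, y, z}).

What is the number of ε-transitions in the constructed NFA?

20

Building bottom-up:
Each of the 6 symbol leaves contributes 0 ε-transitions.
  y* : 4 ε-transitions
  y|y*|x|z : 12 ε-transitions
  (y|y*|x|z)? : 15 ε-transitions
  x|z : 4 ε-transitions
  (y|y*|x|z)?(x|z) : 20 ε-transitions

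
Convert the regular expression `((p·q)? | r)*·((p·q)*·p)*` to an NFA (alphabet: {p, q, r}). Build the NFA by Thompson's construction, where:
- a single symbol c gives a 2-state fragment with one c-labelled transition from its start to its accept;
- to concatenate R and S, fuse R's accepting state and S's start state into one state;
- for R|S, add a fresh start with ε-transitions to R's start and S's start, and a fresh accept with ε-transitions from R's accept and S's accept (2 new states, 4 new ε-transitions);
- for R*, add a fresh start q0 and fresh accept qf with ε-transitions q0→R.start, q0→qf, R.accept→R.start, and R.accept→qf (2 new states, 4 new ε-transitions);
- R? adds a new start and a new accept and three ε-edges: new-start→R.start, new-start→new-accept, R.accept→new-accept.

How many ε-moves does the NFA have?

By structural recursion:
Each of the 6 symbol leaves contributes 0 ε-transitions.
  p·q — 0 ε-transitions
  (p·q)? — 3 ε-transitions
  (p·q)? | r — 7 ε-transitions
  ((p·q)? | r)* — 11 ε-transitions
  p·q — 0 ε-transitions
  (p·q)* — 4 ε-transitions
  (p·q)*·p — 4 ε-transitions
  ((p·q)*·p)* — 8 ε-transitions
  ((p·q)? | r)*·((p·q)*·p)* — 19 ε-transitions

19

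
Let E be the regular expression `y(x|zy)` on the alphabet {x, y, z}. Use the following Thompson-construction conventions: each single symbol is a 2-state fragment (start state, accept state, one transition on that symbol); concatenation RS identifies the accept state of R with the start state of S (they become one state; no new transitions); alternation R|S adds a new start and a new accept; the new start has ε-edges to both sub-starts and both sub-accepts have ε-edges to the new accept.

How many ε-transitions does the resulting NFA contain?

4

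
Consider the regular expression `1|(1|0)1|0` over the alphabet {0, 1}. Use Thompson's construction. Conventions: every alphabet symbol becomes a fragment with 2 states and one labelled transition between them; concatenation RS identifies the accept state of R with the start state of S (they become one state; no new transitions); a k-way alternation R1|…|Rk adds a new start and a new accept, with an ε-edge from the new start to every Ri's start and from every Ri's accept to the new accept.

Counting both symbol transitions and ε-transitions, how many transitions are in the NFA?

By structural recursion:
Each of the 5 symbol leaves contributes 1 transition (1 symbol, 0 ε).
  1|0 = 6 transitions (2 symbol, 4 ε)
  (1|0)1 = 7 transitions (3 symbol, 4 ε)
  1|(1|0)1|0 = 15 transitions (5 symbol, 10 ε)

15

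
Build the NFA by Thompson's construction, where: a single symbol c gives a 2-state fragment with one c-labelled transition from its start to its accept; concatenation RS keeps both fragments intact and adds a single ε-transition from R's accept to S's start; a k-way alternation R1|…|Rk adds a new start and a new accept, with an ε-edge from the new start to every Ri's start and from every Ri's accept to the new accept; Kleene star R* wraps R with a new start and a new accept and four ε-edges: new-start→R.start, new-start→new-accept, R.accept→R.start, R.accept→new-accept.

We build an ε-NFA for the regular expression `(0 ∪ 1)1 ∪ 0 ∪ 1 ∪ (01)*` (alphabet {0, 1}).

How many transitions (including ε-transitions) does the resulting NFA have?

25

Recursing over subexpressions:
Each of the 7 symbol leaves contributes 1 transition (1 symbol, 0 ε).
  0 ∪ 1 : 6 transitions (2 symbol, 4 ε)
  (0 ∪ 1)1 : 8 transitions (3 symbol, 5 ε)
  01 : 3 transitions (2 symbol, 1 ε)
  (01)* : 7 transitions (2 symbol, 5 ε)
  (0 ∪ 1)1 ∪ 0 ∪ 1 ∪ (01)* : 25 transitions (7 symbol, 18 ε)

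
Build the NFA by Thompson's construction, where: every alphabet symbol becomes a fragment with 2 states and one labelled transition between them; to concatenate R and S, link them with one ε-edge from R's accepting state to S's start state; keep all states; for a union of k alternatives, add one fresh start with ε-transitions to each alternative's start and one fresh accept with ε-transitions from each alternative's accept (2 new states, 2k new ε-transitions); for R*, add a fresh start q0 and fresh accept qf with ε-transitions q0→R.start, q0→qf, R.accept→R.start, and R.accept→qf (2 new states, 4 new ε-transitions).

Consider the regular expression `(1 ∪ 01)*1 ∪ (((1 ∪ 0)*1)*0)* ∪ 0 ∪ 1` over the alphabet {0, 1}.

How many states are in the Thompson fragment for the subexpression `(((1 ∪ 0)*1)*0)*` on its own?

16

Fragment for `(((1 ∪ 0)*1)*0)*`:
Each of the 4 symbol leaves contributes a 2-state fragment.
  1 ∪ 0 = 6 states
  (1 ∪ 0)* = 8 states
  (1 ∪ 0)*1 = 10 states
  ((1 ∪ 0)*1)* = 12 states
  ((1 ∪ 0)*1)*0 = 14 states
  (((1 ∪ 0)*1)*0)* = 16 states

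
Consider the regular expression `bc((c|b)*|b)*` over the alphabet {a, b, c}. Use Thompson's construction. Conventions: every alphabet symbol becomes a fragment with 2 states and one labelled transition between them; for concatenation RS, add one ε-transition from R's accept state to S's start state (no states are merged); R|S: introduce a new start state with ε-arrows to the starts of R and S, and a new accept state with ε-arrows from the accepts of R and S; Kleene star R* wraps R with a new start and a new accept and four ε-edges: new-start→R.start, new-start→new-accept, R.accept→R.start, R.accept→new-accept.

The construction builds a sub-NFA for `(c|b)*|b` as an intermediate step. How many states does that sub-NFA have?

12

Fragment for `(c|b)*|b`:
Each of the 3 symbol leaves contributes a 2-state fragment.
  c|b : 6 states
  (c|b)* : 8 states
  (c|b)*|b : 12 states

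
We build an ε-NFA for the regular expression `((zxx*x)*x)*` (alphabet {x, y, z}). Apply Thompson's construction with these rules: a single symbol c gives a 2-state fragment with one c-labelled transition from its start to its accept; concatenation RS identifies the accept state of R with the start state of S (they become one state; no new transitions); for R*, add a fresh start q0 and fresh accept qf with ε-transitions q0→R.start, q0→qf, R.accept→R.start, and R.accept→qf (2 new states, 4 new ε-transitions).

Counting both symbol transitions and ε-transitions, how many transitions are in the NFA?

17

Bottom-up over the parse tree:
Each of the 5 symbol leaves contributes 1 transition (1 symbol, 0 ε).
  x* : 5 transitions (1 symbol, 4 ε)
  zxx*x : 8 transitions (4 symbol, 4 ε)
  (zxx*x)* : 12 transitions (4 symbol, 8 ε)
  (zxx*x)*x : 13 transitions (5 symbol, 8 ε)
  ((zxx*x)*x)* : 17 transitions (5 symbol, 12 ε)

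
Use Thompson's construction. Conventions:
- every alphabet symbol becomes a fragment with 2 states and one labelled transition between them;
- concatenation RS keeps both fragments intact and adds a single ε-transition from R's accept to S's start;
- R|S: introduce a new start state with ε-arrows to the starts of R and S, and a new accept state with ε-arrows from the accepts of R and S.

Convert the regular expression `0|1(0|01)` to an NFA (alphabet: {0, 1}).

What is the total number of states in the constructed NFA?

Per subexpression:
Each of the 5 symbol leaves contributes a 2-state fragment.
  01 — 4 states
  0|01 — 8 states
  1(0|01) — 10 states
  0|1(0|01) — 14 states

14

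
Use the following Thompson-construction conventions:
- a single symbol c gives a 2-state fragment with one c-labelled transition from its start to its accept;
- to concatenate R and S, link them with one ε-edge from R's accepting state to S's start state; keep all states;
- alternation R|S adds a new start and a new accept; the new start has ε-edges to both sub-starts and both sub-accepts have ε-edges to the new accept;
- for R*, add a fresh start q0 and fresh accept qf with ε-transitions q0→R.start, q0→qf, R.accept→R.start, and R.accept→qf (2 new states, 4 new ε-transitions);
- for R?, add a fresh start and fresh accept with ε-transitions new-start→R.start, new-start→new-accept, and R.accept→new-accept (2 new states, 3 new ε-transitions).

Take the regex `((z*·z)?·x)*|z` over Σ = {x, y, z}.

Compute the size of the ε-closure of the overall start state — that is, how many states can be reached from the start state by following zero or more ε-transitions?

Compute the ε-closure size of each fragment's start state recursively; a symbol fragment's start has no outgoing ε-edge, so its closure is just itself (size 1).
  z* : new start has ε-edges to the inner start and to the new accept, so |closure| = 2 + 1 = 3
  z*·z : |closure| = 3 + 1 = 4 (closure spills across the concat boundary because the left factor accepts ε)
  (z*·z)? : |closure| = 1 (new start) + 4 (body) + 1 (new accept, via ε) = 6
  (z*·z)?·x : the left operand accepts ε, so the closure extends into the next operand (via the concat ε-link); |closure| = 6 + 1 = 7
  ((z*·z)?·x)* : the star's fresh start ε-reaches both the body's start and the fresh accept: |closure| = 2 + 7 = 9
  ((z*·z)?·x)*|z : |closure| = 1 (new start) + (9 + 1) + 1 (new accept, since some branch ε-reaches its own accept) = 12

12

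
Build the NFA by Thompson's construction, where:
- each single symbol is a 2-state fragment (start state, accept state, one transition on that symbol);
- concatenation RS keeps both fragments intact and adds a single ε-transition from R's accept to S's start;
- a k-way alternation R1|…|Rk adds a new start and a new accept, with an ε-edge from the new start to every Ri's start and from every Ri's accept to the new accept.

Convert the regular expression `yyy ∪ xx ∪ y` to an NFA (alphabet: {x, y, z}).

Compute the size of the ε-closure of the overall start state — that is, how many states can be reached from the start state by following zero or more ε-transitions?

4

Compute the ε-closure size of each fragment's start state recursively; a symbol fragment's start has no outgoing ε-edge, so its closure is just itself (size 1).
  yyy — same as the first factor's closure: |ε-closure| = 1
  xx — same as the first factor's closure: |ε-closure| = 1
  yyy ∪ xx ∪ y — new start ε-reaches every alternative's start; none of them accept ε, so the new accept is not reached: |ε-closure| = 1 + 1 + 1 + 1 = 4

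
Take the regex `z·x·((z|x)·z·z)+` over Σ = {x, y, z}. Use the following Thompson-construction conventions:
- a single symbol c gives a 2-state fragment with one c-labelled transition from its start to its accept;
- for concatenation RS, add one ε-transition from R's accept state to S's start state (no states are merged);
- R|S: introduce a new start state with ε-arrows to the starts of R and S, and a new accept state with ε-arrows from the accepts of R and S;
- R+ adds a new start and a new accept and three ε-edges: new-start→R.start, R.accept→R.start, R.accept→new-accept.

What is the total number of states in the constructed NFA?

16

Recursing over subexpressions:
Each of the 6 symbol leaves contributes a 2-state fragment.
  z|x → 6 states
  (z|x)·z·z → 10 states
  ((z|x)·z·z)+ → 12 states
  z·x·((z|x)·z·z)+ → 16 states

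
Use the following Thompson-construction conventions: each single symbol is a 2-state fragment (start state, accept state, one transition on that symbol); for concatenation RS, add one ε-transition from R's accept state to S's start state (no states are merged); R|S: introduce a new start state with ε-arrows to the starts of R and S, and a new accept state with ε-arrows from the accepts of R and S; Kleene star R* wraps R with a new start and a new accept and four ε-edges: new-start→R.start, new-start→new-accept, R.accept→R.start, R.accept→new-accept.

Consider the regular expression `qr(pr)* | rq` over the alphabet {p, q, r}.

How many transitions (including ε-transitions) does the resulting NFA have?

18

By structural recursion:
Each of the 6 symbol leaves contributes 1 transition (1 symbol, 0 ε).
  pr : 3 transitions (2 symbol, 1 ε)
  (pr)* : 7 transitions (2 symbol, 5 ε)
  qr(pr)* : 11 transitions (4 symbol, 7 ε)
  rq : 3 transitions (2 symbol, 1 ε)
  qr(pr)* | rq : 18 transitions (6 symbol, 12 ε)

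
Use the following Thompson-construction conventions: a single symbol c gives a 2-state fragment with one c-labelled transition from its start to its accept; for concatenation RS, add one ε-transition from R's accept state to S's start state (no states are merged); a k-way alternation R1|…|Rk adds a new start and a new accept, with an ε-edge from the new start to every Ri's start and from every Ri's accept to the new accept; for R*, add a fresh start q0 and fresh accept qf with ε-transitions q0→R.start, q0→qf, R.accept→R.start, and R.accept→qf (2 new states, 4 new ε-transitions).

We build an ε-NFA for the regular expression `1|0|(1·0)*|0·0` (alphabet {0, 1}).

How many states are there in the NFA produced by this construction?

16

Recursing over subexpressions:
Each of the 6 symbol leaves contributes a 2-state fragment.
  1·0 : 4 states
  (1·0)* : 6 states
  0·0 : 4 states
  1|0|(1·0)*|0·0 : 16 states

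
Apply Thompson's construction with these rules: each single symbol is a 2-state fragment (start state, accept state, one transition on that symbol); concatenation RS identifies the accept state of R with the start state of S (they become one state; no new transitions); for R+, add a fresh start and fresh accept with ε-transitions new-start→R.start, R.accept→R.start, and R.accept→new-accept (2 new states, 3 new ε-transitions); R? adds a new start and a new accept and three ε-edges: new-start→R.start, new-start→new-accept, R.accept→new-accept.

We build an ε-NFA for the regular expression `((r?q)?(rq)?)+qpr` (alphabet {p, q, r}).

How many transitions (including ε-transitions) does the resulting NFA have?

19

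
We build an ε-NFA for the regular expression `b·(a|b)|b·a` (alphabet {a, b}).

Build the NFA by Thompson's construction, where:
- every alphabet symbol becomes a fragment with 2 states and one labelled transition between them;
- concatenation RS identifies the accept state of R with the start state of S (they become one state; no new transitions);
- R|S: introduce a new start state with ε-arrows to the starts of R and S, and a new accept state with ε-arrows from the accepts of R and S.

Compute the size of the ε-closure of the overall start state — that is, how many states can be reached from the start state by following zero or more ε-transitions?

Work bottom-up. For each fragment F, track |ε-closure(F.start)| and whether F's accept lies in that closure (i.e. whether F accepts ε). A single-symbol fragment has closure size 1 and does not accept ε.
  a|b : |closure| = 1 + 1 + 1 = 3 (the new accept is not ε-reachable since no branch accepts ε)
  b·(a|b) : same as the first factor's closure: |closure| = 1
  b·a : same as the first factor's closure: |closure| = 1
  b·(a|b)|b·a : new start ε-reaches every alternative's start; none of them accept ε, so the new accept is not reached: |closure| = 1 + 1 + 1 = 3

3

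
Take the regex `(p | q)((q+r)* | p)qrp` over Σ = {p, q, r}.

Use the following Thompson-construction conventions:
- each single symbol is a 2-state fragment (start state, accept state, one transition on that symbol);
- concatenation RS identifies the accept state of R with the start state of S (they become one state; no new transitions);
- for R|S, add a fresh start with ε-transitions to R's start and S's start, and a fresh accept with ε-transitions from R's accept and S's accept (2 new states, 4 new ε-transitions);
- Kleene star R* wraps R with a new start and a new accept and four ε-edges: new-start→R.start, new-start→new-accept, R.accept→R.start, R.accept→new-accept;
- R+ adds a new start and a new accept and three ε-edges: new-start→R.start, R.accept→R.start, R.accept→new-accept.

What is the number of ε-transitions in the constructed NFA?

Per subexpression:
Each of the 8 symbol leaves contributes 0 ε-transitions.
  p | q — 4 ε-transitions
  q+ — 3 ε-transitions
  q+r — 3 ε-transitions
  (q+r)* — 7 ε-transitions
  (q+r)* | p — 11 ε-transitions
  (p | q)((q+r)* | p)qrp — 15 ε-transitions

15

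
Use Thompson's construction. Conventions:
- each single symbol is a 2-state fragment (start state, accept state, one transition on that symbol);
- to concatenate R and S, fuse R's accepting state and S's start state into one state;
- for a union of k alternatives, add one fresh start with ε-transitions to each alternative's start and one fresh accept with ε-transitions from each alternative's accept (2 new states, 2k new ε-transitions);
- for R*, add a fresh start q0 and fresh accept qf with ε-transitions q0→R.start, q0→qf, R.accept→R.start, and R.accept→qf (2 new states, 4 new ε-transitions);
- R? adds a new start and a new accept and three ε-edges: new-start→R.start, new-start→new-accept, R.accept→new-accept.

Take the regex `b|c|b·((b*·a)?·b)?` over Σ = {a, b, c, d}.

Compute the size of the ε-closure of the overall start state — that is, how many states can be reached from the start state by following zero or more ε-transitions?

Compute the ε-closure size of each fragment's start state recursively; a symbol fragment's start has no outgoing ε-edge, so its closure is just itself (size 1).
  b* : |ε-closure| = 1 (new start) + 1 (body) + 1 (new accept) = 3
  b*·a : the left operand accepts ε, so the closure extends into the next operand (the shared merged state is already counted); |ε-closure| = 3 + (1−1) = 3
  (b*·a)? : new start has ε-edges to the inner start and to the new accept, so |ε-closure| = 2 + 3 = 5
  (b*·a)?·b : the left operand accepts ε, so the closure extends into the next operand (the shared merged state is already counted); |ε-closure| = 5 + (1−1) = 5
  ((b*·a)?·b)? : |ε-closure| = 1 (new start) + 5 (body) + 1 (new accept, via ε) = 7
  b·((b*·a)?·b)? : same as the first factor's closure: |ε-closure| = 1
  b|c|b·((b*·a)?·b)? : new start ε-reaches every alternative's start; none of them accept ε, so the new accept is not reached: |ε-closure| = 1 + 1 + 1 + 1 = 4

4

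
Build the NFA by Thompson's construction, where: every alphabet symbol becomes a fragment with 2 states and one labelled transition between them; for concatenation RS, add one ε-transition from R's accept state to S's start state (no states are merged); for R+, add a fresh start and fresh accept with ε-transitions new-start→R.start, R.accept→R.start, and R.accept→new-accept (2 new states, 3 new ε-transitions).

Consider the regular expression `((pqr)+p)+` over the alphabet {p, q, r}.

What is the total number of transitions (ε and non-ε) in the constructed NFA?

Building bottom-up:
Each of the 4 symbol leaves contributes 1 transition (1 symbol, 0 ε).
  pqr → 5 transitions (3 symbol, 2 ε)
  (pqr)+ → 8 transitions (3 symbol, 5 ε)
  (pqr)+p → 10 transitions (4 symbol, 6 ε)
  ((pqr)+p)+ → 13 transitions (4 symbol, 9 ε)

13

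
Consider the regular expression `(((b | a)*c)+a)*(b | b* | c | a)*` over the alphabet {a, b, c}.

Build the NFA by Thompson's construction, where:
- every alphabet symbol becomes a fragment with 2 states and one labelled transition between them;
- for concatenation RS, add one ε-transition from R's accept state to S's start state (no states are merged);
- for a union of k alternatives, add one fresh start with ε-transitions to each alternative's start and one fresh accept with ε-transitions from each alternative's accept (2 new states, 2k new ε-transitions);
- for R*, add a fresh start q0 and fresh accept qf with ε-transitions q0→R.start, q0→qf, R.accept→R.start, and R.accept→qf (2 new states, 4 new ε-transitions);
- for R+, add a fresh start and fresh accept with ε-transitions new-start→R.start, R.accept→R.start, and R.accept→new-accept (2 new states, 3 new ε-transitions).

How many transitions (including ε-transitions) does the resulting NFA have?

42

By structural recursion:
Each of the 8 symbol leaves contributes 1 transition (1 symbol, 0 ε).
  b | a → 6 transitions (2 symbol, 4 ε)
  (b | a)* → 10 transitions (2 symbol, 8 ε)
  (b | a)*c → 12 transitions (3 symbol, 9 ε)
  ((b | a)*c)+ → 15 transitions (3 symbol, 12 ε)
  ((b | a)*c)+a → 17 transitions (4 symbol, 13 ε)
  (((b | a)*c)+a)* → 21 transitions (4 symbol, 17 ε)
  b* → 5 transitions (1 symbol, 4 ε)
  b | b* | c | a → 16 transitions (4 symbol, 12 ε)
  (b | b* | c | a)* → 20 transitions (4 symbol, 16 ε)
  (((b | a)*c)+a)*(b | b* | c | a)* → 42 transitions (8 symbol, 34 ε)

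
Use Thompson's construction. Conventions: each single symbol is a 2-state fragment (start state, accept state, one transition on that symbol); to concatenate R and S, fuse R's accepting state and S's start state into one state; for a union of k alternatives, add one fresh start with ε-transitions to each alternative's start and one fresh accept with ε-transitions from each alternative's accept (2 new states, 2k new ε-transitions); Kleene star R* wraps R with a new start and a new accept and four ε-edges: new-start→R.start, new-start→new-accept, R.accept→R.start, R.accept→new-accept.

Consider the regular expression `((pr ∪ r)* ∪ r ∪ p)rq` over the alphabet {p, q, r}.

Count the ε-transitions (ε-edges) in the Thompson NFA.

Building bottom-up:
Each of the 7 symbol leaves contributes 0 ε-transitions.
  pr = 0 ε-transitions
  pr ∪ r = 4 ε-transitions
  (pr ∪ r)* = 8 ε-transitions
  (pr ∪ r)* ∪ r ∪ p = 14 ε-transitions
  ((pr ∪ r)* ∪ r ∪ p)rq = 14 ε-transitions

14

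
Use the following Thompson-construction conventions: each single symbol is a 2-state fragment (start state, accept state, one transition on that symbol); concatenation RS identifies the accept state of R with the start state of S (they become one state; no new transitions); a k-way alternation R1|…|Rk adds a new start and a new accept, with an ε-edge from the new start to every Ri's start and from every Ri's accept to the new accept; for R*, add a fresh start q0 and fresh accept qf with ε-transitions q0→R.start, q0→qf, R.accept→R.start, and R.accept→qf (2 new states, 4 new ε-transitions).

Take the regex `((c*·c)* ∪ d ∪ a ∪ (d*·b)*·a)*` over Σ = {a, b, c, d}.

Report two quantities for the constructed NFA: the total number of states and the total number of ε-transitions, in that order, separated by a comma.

Building bottom-up:
Each of the 7 symbol leaves contributes 2 states and 0 ε-transitions.
  c* = 4 states, 4 ε-transitions
  c*·c = 5 states, 4 ε-transitions
  (c*·c)* = 7 states, 8 ε-transitions
  d* = 4 states, 4 ε-transitions
  d*·b = 5 states, 4 ε-transitions
  (d*·b)* = 7 states, 8 ε-transitions
  (d*·b)*·a = 8 states, 8 ε-transitions
  (c*·c)* ∪ d ∪ a ∪ (d*·b)*·a = 21 states, 24 ε-transitions
  ((c*·c)* ∪ d ∪ a ∪ (d*·b)*·a)* = 23 states, 28 ε-transitions

23, 28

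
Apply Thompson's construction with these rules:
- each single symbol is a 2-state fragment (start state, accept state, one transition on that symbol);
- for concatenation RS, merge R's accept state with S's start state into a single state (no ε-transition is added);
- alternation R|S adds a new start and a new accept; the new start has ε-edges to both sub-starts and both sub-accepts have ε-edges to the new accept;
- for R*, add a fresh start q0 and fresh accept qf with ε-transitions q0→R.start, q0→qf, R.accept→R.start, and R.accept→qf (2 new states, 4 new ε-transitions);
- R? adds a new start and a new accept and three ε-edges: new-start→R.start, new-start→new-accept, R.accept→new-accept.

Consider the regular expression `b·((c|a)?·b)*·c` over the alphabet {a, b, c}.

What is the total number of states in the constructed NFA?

13

Recursing over subexpressions:
Each of the 5 symbol leaves contributes a 2-state fragment.
  c|a → 6 states
  (c|a)? → 8 states
  (c|a)?·b → 9 states
  ((c|a)?·b)* → 11 states
  b·((c|a)?·b)*·c → 13 states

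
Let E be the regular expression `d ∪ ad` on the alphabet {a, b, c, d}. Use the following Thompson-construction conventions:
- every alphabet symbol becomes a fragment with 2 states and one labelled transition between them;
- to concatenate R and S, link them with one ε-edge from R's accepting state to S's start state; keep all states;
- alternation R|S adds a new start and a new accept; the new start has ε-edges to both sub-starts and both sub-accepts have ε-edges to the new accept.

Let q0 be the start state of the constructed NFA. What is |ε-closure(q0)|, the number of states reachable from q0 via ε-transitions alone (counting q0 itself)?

3

Compute the ε-closure size of each fragment's start state recursively; a symbol fragment's start has no outgoing ε-edge, so its closure is just itself (size 1).
  ad — |ε-closure| equals the left operand's closure size = 1 (its accept is not ε-reachable, so the closure stops there)
  d ∪ ad — |ε-closure| = 1 + 1 + 1 = 3 (the new accept is not ε-reachable since no branch accepts ε)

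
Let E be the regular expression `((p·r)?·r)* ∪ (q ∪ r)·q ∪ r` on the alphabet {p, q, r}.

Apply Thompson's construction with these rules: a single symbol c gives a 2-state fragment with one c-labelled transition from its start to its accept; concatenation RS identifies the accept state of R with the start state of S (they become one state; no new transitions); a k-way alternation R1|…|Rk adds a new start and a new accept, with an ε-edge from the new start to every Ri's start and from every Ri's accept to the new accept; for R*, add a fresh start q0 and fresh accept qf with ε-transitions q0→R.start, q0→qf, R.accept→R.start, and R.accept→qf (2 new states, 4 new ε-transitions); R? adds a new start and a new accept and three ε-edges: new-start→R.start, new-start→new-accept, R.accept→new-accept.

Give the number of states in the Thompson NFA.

19

By structural recursion:
Each of the 7 symbol leaves contributes a 2-state fragment.
  p·r → 3 states
  (p·r)? → 5 states
  (p·r)?·r → 6 states
  ((p·r)?·r)* → 8 states
  q ∪ r → 6 states
  (q ∪ r)·q → 7 states
  ((p·r)?·r)* ∪ (q ∪ r)·q ∪ r → 19 states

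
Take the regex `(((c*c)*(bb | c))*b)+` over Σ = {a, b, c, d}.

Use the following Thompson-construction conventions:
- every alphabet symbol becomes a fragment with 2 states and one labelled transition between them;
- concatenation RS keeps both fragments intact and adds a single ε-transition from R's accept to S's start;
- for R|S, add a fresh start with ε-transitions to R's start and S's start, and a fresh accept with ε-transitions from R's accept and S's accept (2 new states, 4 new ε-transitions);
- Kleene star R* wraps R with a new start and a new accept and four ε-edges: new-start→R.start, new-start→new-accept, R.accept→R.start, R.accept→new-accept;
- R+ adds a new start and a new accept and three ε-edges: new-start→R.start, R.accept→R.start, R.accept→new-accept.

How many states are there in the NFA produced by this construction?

22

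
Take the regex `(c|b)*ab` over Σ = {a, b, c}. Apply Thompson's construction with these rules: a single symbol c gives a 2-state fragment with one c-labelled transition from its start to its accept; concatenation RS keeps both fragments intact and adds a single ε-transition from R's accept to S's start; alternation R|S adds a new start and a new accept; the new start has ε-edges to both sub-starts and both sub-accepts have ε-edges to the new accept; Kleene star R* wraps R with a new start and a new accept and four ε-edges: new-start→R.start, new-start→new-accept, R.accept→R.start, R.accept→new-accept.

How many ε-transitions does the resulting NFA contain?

10

Recursing over subexpressions:
Each of the 4 symbol leaves contributes 0 ε-transitions.
  c|b : 4 ε-transitions
  (c|b)* : 8 ε-transitions
  (c|b)*ab : 10 ε-transitions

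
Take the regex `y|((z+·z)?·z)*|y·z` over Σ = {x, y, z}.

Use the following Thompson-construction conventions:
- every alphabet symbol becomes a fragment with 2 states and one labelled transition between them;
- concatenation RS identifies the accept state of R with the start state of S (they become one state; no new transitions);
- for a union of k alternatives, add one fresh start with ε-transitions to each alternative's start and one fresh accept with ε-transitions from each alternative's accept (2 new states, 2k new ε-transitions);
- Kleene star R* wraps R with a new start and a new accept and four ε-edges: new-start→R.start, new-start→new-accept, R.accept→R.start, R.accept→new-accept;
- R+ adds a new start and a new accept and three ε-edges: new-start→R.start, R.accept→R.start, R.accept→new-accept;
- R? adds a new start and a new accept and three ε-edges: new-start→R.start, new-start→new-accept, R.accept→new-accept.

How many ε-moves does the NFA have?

16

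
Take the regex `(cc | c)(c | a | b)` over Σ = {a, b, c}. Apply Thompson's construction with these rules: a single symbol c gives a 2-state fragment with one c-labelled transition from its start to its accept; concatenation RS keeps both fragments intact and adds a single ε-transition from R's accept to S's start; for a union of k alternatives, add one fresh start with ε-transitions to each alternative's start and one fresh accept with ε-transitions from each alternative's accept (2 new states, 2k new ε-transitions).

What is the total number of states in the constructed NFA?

16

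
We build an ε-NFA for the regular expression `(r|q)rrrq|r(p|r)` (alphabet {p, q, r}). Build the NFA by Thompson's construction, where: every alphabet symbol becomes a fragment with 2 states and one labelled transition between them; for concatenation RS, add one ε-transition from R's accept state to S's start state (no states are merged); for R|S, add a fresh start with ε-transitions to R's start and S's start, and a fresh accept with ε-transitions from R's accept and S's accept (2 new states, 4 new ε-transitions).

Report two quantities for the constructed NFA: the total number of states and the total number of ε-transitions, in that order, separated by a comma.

Bottom-up over the parse tree:
Each of the 9 symbol leaves contributes 2 states and 0 ε-transitions.
  r|q : 6 states, 4 ε-transitions
  (r|q)rrrq : 14 states, 8 ε-transitions
  p|r : 6 states, 4 ε-transitions
  r(p|r) : 8 states, 5 ε-transitions
  (r|q)rrrq|r(p|r) : 24 states, 17 ε-transitions

24, 17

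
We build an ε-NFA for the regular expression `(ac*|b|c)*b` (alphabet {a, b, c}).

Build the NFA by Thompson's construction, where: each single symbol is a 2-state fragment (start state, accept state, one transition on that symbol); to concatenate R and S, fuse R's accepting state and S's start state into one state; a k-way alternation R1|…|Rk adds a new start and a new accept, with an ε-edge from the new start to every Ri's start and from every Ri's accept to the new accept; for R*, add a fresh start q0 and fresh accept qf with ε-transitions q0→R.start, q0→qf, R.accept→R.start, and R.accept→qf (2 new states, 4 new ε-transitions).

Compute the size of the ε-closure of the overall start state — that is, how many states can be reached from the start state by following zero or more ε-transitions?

6

Work bottom-up. For each fragment F, track |ε-closure(F.start)| and whether F's accept lies in that closure (i.e. whether F accepts ε). A single-symbol fragment has closure size 1 and does not accept ε.
  c* → |closure| = 1 (new start) + 1 (body) + 1 (new accept) = 3
  ac* → same as the first factor's closure: |closure| = 1
  ac*|b|c → new start ε-reaches every alternative's start; none of them accept ε, so the new accept is not reached: |closure| = 1 + 1 + 1 + 1 = 4
  (ac*|b|c)* → the star's fresh start ε-reaches both the body's start and the fresh accept: |closure| = 2 + 4 = 6
  (ac*|b|c)*b → |closure| = 6 + (1−1) = 6 (closure spills across the concat boundary because the left factor accepts ε)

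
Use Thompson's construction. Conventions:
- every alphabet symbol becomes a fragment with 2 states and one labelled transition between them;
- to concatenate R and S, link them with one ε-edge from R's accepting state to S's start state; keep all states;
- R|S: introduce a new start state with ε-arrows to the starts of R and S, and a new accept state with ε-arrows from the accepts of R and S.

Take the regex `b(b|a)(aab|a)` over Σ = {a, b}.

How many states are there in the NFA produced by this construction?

18

Bottom-up over the parse tree:
Each of the 7 symbol leaves contributes a 2-state fragment.
  b|a : 6 states
  aab : 6 states
  aab|a : 10 states
  b(b|a)(aab|a) : 18 states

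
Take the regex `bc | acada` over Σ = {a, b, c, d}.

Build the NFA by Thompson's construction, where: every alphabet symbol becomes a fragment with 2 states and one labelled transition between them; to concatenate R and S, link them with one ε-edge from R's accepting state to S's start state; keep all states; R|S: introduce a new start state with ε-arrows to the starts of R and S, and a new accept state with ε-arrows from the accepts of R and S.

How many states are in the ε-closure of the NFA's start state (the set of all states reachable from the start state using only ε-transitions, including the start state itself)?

3

Compute the ε-closure size of each fragment's start state recursively; a symbol fragment's start has no outgoing ε-edge, so its closure is just itself (size 1).
  bc → same as the first factor's closure: |closure| = 1
  acada → same as the first factor's closure: |closure| = 1
  bc | acada → new start ε-reaches every alternative's start; none of them accept ε, so the new accept is not reached: |closure| = 1 + 1 + 1 = 3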